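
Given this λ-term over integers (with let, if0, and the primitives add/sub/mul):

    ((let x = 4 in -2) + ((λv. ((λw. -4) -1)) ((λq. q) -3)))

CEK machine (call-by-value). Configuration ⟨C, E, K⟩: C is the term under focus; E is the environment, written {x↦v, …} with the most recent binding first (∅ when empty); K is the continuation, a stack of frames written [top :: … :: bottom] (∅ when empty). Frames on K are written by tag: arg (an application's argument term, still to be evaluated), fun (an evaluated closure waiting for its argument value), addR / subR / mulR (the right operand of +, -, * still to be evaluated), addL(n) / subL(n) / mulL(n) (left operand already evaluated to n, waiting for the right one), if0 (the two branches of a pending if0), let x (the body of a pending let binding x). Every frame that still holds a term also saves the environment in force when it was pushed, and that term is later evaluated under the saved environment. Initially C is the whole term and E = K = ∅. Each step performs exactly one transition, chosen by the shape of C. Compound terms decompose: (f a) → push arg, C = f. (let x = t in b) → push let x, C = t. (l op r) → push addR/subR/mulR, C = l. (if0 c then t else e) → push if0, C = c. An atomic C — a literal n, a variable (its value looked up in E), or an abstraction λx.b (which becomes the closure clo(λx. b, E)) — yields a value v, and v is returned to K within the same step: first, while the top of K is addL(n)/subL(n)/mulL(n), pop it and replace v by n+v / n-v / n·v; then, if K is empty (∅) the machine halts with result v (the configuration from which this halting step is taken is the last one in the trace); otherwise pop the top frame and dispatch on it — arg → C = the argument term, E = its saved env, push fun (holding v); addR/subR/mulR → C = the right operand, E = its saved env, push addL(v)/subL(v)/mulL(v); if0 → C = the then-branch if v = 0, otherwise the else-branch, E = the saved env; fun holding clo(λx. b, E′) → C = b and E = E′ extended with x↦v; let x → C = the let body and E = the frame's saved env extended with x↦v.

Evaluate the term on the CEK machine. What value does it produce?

Answer: -6

Machine steps:
step 0: ⟨C=((let x = 4 in -2) + ((λv. ((λw. -4) -1)) ((λq. q) -3))); E=∅; K=∅⟩
step 1: ⟨C=(let x = 4 in -2); E=∅; K=[addR]⟩
step 2: ⟨C=4; E=∅; K=[let x :: addR]⟩
step 3: ⟨C=-2; E={x↦4}; K=[addR]⟩
step 4: ⟨C=((λv. ((λw. -4) -1)) ((λq. q) -3)); E=∅; K=[addL(-2)]⟩
step 5: ⟨C=(λv. ((λw. -4) -1)); E=∅; K=[arg :: addL(-2)]⟩
step 6: ⟨C=((λq. q) -3); E=∅; K=[fun :: addL(-2)]⟩
step 7: ⟨C=(λq. q); E=∅; K=[arg :: fun :: addL(-2)]⟩
step 8: ⟨C=-3; E=∅; K=[fun :: fun :: addL(-2)]⟩
step 9: ⟨C=q; E={q↦-3}; K=[fun :: addL(-2)]⟩
step 10: ⟨C=((λw. -4) -1); E={v↦-3}; K=[addL(-2)]⟩
step 11: ⟨C=(λw. -4); E={v↦-3}; K=[arg :: addL(-2)]⟩
step 12: ⟨C=-1; E={v↦-3}; K=[fun :: addL(-2)]⟩
step 13: ⟨C=-4; E={w↦-1, v↦-3}; K=[addL(-2)]⟩
→ final value -6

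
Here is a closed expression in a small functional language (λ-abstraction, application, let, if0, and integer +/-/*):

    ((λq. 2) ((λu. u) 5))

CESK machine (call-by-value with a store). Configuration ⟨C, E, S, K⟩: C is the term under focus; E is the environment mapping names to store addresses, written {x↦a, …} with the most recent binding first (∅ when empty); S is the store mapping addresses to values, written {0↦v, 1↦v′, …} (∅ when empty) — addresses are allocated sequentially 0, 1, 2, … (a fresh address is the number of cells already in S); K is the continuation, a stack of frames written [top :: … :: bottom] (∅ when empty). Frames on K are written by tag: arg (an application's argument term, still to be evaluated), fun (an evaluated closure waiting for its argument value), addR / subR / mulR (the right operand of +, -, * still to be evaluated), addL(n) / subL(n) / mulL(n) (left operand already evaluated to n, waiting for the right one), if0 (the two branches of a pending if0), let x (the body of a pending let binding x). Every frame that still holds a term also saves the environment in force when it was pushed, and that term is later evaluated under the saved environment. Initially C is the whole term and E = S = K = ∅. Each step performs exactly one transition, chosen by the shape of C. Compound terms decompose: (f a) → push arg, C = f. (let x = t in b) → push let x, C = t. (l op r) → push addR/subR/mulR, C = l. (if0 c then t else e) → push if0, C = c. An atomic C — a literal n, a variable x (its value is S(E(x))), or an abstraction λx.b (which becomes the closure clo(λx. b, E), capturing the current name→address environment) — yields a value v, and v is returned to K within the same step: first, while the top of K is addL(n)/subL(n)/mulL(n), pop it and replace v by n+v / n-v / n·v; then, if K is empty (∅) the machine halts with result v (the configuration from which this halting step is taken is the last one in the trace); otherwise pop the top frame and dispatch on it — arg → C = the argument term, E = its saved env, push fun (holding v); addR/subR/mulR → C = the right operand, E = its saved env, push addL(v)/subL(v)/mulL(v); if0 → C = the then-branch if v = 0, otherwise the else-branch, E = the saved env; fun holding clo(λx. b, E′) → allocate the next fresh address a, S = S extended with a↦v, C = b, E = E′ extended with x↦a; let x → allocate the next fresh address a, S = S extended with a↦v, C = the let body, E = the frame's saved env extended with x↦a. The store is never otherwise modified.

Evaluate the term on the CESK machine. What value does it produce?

[0] [C=((λq. 2) ((λu. u) 5)) | E=∅ | S=∅ | K=∅]
[1] [C=(λq. 2) | E=∅ | S=∅ | K=[arg]]
[2] [C=((λu. u) 5) | E=∅ | S=∅ | K=[fun]]
[3] [C=(λu. u) | E=∅ | S=∅ | K=[arg :: fun]]
[4] [C=5 | E=∅ | S=∅ | K=[fun :: fun]]
[5] [C=u | E={u↦0} | S={0↦5} | K=[fun]]
[6] [C=2 | E={q↦1} | S={0↦5, 1↦5} | K=∅]
→ final value 2

Answer: 2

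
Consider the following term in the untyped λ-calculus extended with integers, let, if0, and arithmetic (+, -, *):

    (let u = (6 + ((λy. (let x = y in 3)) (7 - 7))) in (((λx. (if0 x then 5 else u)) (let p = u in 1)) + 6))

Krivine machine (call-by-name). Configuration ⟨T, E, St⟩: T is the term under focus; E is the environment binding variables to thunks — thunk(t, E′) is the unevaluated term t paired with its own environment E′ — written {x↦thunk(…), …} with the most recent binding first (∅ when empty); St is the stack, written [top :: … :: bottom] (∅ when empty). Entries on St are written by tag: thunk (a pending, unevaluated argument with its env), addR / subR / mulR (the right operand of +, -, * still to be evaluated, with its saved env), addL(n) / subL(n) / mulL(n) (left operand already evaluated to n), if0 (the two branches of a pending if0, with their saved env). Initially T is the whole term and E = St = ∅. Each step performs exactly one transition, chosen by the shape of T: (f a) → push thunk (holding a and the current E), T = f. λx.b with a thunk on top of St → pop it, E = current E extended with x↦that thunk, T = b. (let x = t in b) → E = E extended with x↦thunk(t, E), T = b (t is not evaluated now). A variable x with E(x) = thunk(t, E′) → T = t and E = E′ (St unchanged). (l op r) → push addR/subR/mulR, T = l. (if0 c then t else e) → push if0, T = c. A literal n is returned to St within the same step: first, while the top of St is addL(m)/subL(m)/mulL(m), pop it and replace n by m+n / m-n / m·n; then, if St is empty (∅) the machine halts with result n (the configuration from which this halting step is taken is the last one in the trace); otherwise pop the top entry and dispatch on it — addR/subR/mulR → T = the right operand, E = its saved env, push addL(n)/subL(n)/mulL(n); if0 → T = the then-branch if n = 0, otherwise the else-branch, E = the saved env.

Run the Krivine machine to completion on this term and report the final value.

t=0: <T=(let u = (6 + ((λy. (let x = y in 3)) (7 - 7))) in (((λx. (if0 x then 5 else u)) (let p = u in 1)) + 6)), E=∅, St=∅>
t=1: <T=(((λx. (if0 x then 5 else u)) (let p = u in 1)) + 6), E={u↦thunk((6 + ((λy. (let x = y in 3)) (7 - 7))), ∅)}, St=∅>
t=2: <T=((λx. (if0 x then 5 else u)) (let p = u in 1)), E={u↦thunk((6 + ((λy. (let x = y in 3)) (7 - 7))), ∅)}, St=[addR]>
t=3: <T=(λx. (if0 x then 5 else u)), E={u↦thunk((6 + ((λy. (let x = y in 3)) (7 - 7))), ∅)}, St=[thunk :: addR]>
t=4: <T=(if0 x then 5 else u), E={x↦thunk((let p = u in 1), {u↦thunk((6 + ((λy. (let x = y in 3)) (7 - 7))), ∅)}), u↦thunk((6 + ((λy. (let x = y in 3)) (7 - 7))), ∅)}, St=[addR]>
t=5: <T=x, E={x↦thunk((let p = u in 1), {u↦thunk((6 + ((λy. (let x = y in 3)) (7 - 7))), ∅)}), u↦thunk((6 + ((λy. (let x = y in 3)) (7 - 7))), ∅)}, St=[if0 :: addR]>
t=6: <T=(let p = u in 1), E={u↦thunk((6 + ((λy. (let x = y in 3)) (7 - 7))), ∅)}, St=[if0 :: addR]>
t=7: <T=1, E={p↦thunk(u, {u↦thunk((6 + ((λy. (let x = y in 3)) (7 - 7))), ∅)}), u↦thunk((6 + ((λy. (let x = y in 3)) (7 - 7))), ∅)}, St=[if0 :: addR]>
t=8: <T=u, E={x↦thunk((let p = u in 1), {u↦thunk((6 + ((λy. (let x = y in 3)) (7 - 7))), ∅)}), u↦thunk((6 + ((λy. (let x = y in 3)) (7 - 7))), ∅)}, St=[addR]>
t=9: <T=(6 + ((λy. (let x = y in 3)) (7 - 7))), E=∅, St=[addR]>
t=10: <T=6, E=∅, St=[addR :: addR]>
t=11: <T=((λy. (let x = y in 3)) (7 - 7)), E=∅, St=[addL(6) :: addR]>
t=12: <T=(λy. (let x = y in 3)), E=∅, St=[thunk :: addL(6) :: addR]>
t=13: <T=(let x = y in 3), E={y↦thunk((7 - 7), ∅)}, St=[addL(6) :: addR]>
t=14: <T=3, E={x↦thunk(y, {y↦thunk((7 - 7), ∅)}), y↦thunk((7 - 7), ∅)}, St=[addL(6) :: addR]>
t=15: <T=6, E={u↦thunk((6 + ((λy. (let x = y in 3)) (7 - 7))), ∅)}, St=[addL(9)]>
→ final value 15

Answer: 15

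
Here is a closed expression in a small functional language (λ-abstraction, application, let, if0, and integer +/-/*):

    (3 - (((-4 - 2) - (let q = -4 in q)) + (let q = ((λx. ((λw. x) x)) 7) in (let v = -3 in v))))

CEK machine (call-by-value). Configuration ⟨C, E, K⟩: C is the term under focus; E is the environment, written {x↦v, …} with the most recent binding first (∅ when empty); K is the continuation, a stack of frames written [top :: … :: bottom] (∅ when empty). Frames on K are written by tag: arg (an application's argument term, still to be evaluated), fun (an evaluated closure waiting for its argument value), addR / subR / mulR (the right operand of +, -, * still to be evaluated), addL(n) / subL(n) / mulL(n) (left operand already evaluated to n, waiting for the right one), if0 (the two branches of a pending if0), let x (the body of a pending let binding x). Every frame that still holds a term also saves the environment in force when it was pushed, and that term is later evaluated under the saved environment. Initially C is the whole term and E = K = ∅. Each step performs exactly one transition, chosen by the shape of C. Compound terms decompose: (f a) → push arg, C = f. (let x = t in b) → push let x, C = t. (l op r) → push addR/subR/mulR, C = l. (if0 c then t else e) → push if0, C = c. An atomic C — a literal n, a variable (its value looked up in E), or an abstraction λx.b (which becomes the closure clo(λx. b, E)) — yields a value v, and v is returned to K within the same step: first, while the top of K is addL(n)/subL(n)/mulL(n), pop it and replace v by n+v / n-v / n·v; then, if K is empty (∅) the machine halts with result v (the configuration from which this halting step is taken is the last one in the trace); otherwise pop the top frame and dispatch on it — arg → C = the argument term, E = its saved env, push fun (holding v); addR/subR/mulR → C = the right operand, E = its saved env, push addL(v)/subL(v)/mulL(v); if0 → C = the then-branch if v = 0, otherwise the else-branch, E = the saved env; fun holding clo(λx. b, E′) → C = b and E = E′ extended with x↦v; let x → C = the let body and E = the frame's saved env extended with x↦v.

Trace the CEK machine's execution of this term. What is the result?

Answer: 8

Execution trace:
[0] ⟨C=(3 - (((-4 - 2) - (let q = -4 in q)) + (let q = ((λx. ((λw. x) x)) 7) in (let v = -3 in v)))); E=∅; K=∅⟩
[1] ⟨C=3; E=∅; K=[subR]⟩
[2] ⟨C=(((-4 - 2) - (let q = -4 in q)) + (let q = ((λx. ((λw. x) x)) 7) in (let v = -3 in v))); E=∅; K=[subL(3)]⟩
[3] ⟨C=((-4 - 2) - (let q = -4 in q)); E=∅; K=[addR :: subL(3)]⟩
[4] ⟨C=(-4 - 2); E=∅; K=[subR :: addR :: subL(3)]⟩
[5] ⟨C=-4; E=∅; K=[subR :: subR :: addR :: subL(3)]⟩
[6] ⟨C=2; E=∅; K=[subL(-4) :: subR :: addR :: subL(3)]⟩
[7] ⟨C=(let q = -4 in q); E=∅; K=[subL(-6) :: addR :: subL(3)]⟩
[8] ⟨C=-4; E=∅; K=[let q :: subL(-6) :: addR :: subL(3)]⟩
[9] ⟨C=q; E={q↦-4}; K=[subL(-6) :: addR :: subL(3)]⟩
[10] ⟨C=(let q = ((λx. ((λw. x) x)) 7) in (let v = -3 in v)); E=∅; K=[addL(-2) :: subL(3)]⟩
[11] ⟨C=((λx. ((λw. x) x)) 7); E=∅; K=[let q :: addL(-2) :: subL(3)]⟩
[12] ⟨C=(λx. ((λw. x) x)); E=∅; K=[arg :: let q :: addL(-2) :: subL(3)]⟩
[13] ⟨C=7; E=∅; K=[fun :: let q :: addL(-2) :: subL(3)]⟩
[14] ⟨C=((λw. x) x); E={x↦7}; K=[let q :: addL(-2) :: subL(3)]⟩
[15] ⟨C=(λw. x); E={x↦7}; K=[arg :: let q :: addL(-2) :: subL(3)]⟩
[16] ⟨C=x; E={x↦7}; K=[fun :: let q :: addL(-2) :: subL(3)]⟩
[17] ⟨C=x; E={w↦7, x↦7}; K=[let q :: addL(-2) :: subL(3)]⟩
[18] ⟨C=(let v = -3 in v); E={q↦7}; K=[addL(-2) :: subL(3)]⟩
[19] ⟨C=-3; E={q↦7}; K=[let v :: addL(-2) :: subL(3)]⟩
[20] ⟨C=v; E={v↦-3, q↦7}; K=[addL(-2) :: subL(3)]⟩
→ final value 8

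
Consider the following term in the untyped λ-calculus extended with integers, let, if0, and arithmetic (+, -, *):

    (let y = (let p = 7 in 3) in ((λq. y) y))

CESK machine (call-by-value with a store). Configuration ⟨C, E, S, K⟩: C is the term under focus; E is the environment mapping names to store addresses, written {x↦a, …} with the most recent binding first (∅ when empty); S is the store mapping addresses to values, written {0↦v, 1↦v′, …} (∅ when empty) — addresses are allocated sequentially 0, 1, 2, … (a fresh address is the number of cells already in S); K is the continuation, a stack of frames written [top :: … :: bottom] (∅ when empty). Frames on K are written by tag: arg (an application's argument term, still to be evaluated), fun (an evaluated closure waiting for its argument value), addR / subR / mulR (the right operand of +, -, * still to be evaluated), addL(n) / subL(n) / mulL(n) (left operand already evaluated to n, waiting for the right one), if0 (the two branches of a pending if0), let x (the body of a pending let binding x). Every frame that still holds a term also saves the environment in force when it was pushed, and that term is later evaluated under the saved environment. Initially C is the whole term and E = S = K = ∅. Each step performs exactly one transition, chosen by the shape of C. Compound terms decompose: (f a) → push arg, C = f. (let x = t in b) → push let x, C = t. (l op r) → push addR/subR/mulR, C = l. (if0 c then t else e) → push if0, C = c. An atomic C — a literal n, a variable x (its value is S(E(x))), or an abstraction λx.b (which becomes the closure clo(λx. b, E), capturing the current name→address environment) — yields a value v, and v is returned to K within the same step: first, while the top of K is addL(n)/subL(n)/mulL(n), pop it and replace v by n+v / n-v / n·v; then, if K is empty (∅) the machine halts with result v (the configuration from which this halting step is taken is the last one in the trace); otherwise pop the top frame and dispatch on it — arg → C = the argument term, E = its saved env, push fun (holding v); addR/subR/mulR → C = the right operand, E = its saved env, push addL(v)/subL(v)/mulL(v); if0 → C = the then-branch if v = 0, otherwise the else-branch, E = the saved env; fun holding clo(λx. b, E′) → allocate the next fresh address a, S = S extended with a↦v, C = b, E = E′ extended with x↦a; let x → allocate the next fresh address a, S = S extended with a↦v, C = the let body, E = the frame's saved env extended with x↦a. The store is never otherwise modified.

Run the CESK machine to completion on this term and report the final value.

Answer: 3

Derivation:
t=0: <C=(let y = (let p = 7 in 3) in ((λq. y) y)), E=∅, S=∅, K=∅>
t=1: <C=(let p = 7 in 3), E=∅, S=∅, K=[let y]>
t=2: <C=7, E=∅, S=∅, K=[let p :: let y]>
t=3: <C=3, E={p↦0}, S={0↦7}, K=[let y]>
t=4: <C=((λq. y) y), E={y↦1}, S={0↦7, 1↦3}, K=∅>
t=5: <C=(λq. y), E={y↦1}, S={0↦7, 1↦3}, K=[arg]>
t=6: <C=y, E={y↦1}, S={0↦7, 1↦3}, K=[fun]>
t=7: <C=y, E={q↦2, y↦1}, S={0↦7, 1↦3, 2↦3}, K=∅>
→ final value 3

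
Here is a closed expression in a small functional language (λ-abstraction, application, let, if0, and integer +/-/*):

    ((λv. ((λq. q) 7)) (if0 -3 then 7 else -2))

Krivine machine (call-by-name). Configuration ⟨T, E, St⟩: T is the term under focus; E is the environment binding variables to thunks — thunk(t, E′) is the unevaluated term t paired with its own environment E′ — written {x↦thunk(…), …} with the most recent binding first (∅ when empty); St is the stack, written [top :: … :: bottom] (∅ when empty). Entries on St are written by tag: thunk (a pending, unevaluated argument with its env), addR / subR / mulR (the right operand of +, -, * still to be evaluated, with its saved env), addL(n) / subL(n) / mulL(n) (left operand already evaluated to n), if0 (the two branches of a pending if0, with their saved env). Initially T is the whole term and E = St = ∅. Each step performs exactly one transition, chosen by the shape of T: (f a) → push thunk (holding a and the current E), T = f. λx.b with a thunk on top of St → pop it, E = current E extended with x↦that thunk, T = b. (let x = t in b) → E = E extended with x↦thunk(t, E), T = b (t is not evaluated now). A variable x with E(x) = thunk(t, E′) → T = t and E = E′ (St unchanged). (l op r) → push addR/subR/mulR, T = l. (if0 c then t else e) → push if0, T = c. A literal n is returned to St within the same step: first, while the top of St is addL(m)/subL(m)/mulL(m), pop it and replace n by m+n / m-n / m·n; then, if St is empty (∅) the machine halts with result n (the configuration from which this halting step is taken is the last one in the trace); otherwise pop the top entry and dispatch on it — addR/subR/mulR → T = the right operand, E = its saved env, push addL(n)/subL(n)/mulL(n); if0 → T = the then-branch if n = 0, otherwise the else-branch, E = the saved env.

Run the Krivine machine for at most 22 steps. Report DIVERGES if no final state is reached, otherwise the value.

[0] <T=((λv. ((λq. q) 7)) (if0 -3 then 7 else -2)), E=∅, St=∅>
[1] <T=(λv. ((λq. q) 7)), E=∅, St=[thunk]>
[2] <T=((λq. q) 7), E={v↦thunk((if0 -3 then 7 else -2), ∅)}, St=∅>
[3] <T=(λq. q), E={v↦thunk((if0 -3 then 7 else -2), ∅)}, St=[thunk]>
[4] <T=q, E={q↦thunk(7, {v↦thunk((if0 -3 then 7 else -2), ∅)}), v↦thunk((if0 -3 then 7 else -2), ∅)}, St=∅>
[5] <T=7, E={v↦thunk((if0 -3 then 7 else -2), ∅)}, St=∅>
→ final value 7

Answer: 7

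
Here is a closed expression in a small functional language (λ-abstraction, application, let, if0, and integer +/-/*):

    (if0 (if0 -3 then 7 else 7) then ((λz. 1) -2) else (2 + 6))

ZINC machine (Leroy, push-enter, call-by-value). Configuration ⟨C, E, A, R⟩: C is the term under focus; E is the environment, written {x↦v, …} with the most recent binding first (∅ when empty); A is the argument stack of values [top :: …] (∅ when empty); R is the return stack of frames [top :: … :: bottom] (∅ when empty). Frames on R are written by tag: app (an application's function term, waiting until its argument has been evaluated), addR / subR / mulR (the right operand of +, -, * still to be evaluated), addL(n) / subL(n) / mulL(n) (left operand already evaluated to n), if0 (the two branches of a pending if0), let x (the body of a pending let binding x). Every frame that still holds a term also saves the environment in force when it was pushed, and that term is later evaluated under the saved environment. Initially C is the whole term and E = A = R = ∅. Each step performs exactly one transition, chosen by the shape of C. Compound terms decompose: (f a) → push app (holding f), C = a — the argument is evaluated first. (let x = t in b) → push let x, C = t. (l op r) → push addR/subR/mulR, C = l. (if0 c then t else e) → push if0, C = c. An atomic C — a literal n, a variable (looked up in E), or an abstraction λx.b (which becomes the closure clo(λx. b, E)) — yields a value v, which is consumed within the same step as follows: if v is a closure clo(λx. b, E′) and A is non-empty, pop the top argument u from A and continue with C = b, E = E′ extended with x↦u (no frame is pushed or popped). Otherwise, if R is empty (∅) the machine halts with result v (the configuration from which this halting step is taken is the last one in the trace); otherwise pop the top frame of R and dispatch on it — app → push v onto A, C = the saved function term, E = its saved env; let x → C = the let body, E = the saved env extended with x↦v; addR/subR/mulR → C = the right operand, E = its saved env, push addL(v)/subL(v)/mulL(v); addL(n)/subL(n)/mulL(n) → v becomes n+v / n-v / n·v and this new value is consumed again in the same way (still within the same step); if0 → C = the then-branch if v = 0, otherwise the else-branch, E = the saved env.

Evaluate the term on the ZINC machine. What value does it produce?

Answer: 8

Execution trace:
step 0: ⟨C=(if0 (if0 -3 then 7 else 7) then ((λz. 1) -2) else (2 + 6)); E=∅; A=∅; R=∅⟩
step 1: ⟨C=(if0 -3 then 7 else 7); E=∅; A=∅; R=[if0]⟩
step 2: ⟨C=-3; E=∅; A=∅; R=[if0 :: if0]⟩
step 3: ⟨C=7; E=∅; A=∅; R=[if0]⟩
step 4: ⟨C=(2 + 6); E=∅; A=∅; R=∅⟩
step 5: ⟨C=2; E=∅; A=∅; R=[addR]⟩
step 6: ⟨C=6; E=∅; A=∅; R=[addL(2)]⟩
→ final value 8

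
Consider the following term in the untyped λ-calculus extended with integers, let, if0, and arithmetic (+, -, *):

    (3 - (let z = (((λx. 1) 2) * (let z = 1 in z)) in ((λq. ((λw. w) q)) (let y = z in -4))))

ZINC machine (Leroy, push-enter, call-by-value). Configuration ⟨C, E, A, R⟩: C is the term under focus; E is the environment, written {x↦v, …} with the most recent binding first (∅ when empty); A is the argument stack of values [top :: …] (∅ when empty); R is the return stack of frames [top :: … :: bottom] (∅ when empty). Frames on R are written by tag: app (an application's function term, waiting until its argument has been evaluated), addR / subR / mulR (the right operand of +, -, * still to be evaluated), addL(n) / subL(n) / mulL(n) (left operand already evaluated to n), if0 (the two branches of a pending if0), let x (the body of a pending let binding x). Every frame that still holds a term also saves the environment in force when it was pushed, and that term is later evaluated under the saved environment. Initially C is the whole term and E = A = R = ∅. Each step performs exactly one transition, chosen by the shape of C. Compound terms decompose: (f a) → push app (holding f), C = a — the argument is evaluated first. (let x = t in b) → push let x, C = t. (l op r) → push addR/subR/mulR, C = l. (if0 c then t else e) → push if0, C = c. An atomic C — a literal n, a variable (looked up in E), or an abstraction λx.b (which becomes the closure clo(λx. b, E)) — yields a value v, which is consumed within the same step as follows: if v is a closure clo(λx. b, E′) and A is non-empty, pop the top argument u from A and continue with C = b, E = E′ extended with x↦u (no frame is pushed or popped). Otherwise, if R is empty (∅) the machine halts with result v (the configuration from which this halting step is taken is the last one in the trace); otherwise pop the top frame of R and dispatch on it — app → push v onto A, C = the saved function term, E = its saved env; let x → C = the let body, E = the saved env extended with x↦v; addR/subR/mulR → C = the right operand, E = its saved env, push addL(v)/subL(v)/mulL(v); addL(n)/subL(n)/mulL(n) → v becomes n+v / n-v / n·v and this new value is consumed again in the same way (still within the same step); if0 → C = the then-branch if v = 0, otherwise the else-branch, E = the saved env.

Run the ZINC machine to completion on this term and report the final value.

0. [C=(3 - (let z = (((λx. 1) 2) * (let z = 1 in z)) in ((λq. ((λw. w) q)) (let y = z in -4)))) | E=∅ | A=∅ | R=∅]
1. [C=3 | E=∅ | A=∅ | R=[subR]]
2. [C=(let z = (((λx. 1) 2) * (let z = 1 in z)) in ((λq. ((λw. w) q)) (let y = z in -4))) | E=∅ | A=∅ | R=[subL(3)]]
3. [C=(((λx. 1) 2) * (let z = 1 in z)) | E=∅ | A=∅ | R=[let z :: subL(3)]]
4. [C=((λx. 1) 2) | E=∅ | A=∅ | R=[mulR :: let z :: subL(3)]]
5. [C=2 | E=∅ | A=∅ | R=[app :: mulR :: let z :: subL(3)]]
6. [C=(λx. 1) | E=∅ | A=[2] | R=[mulR :: let z :: subL(3)]]
7. [C=1 | E={x↦2} | A=∅ | R=[mulR :: let z :: subL(3)]]
8. [C=(let z = 1 in z) | E=∅ | A=∅ | R=[mulL(1) :: let z :: subL(3)]]
9. [C=1 | E=∅ | A=∅ | R=[let z :: mulL(1) :: let z :: subL(3)]]
10. [C=z | E={z↦1} | A=∅ | R=[mulL(1) :: let z :: subL(3)]]
11. [C=((λq. ((λw. w) q)) (let y = z in -4)) | E={z↦1} | A=∅ | R=[subL(3)]]
12. [C=(let y = z in -4) | E={z↦1} | A=∅ | R=[app :: subL(3)]]
13. [C=z | E={z↦1} | A=∅ | R=[let y :: app :: subL(3)]]
14. [C=-4 | E={y↦1, z↦1} | A=∅ | R=[app :: subL(3)]]
15. [C=(λq. ((λw. w) q)) | E={z↦1} | A=[-4] | R=[subL(3)]]
16. [C=((λw. w) q) | E={q↦-4, z↦1} | A=∅ | R=[subL(3)]]
17. [C=q | E={q↦-4, z↦1} | A=∅ | R=[app :: subL(3)]]
18. [C=(λw. w) | E={q↦-4, z↦1} | A=[-4] | R=[subL(3)]]
19. [C=w | E={w↦-4, q↦-4, z↦1} | A=∅ | R=[subL(3)]]
→ final value 7

Answer: 7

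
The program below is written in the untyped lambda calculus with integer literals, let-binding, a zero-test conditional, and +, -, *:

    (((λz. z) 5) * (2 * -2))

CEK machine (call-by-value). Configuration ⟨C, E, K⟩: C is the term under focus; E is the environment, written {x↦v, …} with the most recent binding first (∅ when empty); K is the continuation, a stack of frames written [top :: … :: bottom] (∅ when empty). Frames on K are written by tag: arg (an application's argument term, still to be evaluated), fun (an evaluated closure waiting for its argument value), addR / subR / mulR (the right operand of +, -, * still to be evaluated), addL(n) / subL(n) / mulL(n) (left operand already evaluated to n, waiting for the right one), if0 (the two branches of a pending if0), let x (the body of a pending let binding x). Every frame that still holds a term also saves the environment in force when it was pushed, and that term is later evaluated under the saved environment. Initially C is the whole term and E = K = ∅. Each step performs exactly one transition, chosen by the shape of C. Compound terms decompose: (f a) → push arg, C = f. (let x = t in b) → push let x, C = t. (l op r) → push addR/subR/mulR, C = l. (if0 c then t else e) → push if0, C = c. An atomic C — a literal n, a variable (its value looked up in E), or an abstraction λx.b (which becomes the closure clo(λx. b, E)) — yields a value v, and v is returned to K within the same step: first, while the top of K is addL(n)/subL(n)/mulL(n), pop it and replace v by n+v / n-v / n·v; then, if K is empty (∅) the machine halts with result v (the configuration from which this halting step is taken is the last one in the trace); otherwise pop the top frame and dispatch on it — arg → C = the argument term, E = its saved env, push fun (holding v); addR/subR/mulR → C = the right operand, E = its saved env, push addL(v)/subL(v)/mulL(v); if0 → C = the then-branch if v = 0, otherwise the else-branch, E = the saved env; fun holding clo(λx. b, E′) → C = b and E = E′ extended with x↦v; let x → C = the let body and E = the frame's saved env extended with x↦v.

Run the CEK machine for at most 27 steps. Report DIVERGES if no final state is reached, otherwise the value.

Answer: -20

Derivation:
t=0: ⟨C=(((λz. z) 5) * (2 * -2)); E=∅; K=∅⟩
t=1: ⟨C=((λz. z) 5); E=∅; K=[mulR]⟩
t=2: ⟨C=(λz. z); E=∅; K=[arg :: mulR]⟩
t=3: ⟨C=5; E=∅; K=[fun :: mulR]⟩
t=4: ⟨C=z; E={z↦5}; K=[mulR]⟩
t=5: ⟨C=(2 * -2); E=∅; K=[mulL(5)]⟩
t=6: ⟨C=2; E=∅; K=[mulR :: mulL(5)]⟩
t=7: ⟨C=-2; E=∅; K=[mulL(2) :: mulL(5)]⟩
→ final value -20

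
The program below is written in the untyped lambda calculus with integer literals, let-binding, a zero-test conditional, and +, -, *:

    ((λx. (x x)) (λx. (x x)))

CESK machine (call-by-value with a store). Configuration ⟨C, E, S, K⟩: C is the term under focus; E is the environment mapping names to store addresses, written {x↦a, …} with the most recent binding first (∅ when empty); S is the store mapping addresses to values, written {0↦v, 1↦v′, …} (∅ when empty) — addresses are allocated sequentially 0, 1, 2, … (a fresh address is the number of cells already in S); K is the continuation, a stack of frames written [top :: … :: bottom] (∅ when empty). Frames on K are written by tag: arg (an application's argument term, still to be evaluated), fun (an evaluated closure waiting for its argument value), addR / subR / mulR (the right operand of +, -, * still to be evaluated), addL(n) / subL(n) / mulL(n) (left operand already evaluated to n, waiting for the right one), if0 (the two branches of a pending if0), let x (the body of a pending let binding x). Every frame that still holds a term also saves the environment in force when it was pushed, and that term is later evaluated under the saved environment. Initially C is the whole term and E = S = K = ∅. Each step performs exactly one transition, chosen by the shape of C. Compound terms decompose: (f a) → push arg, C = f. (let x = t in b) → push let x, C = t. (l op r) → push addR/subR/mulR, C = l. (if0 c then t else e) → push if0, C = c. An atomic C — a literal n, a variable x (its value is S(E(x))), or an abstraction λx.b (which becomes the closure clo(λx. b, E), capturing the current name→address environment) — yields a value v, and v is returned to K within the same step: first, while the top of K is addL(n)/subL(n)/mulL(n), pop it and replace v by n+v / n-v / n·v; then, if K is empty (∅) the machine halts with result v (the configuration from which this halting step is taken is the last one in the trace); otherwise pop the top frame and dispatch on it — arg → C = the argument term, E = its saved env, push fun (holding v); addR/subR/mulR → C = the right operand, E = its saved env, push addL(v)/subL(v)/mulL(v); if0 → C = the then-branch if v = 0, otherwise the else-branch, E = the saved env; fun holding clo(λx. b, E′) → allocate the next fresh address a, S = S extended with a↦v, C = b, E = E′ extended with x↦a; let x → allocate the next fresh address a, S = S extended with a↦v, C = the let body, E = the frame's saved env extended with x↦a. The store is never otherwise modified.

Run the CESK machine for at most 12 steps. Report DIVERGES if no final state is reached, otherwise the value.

step 0: [C=((λx. (x x)) (λx. (x x))) | E=∅ | S=∅ | K=∅]
step 1: [C=(λx. (x x)) | E=∅ | S=∅ | K=[arg]]
step 2: [C=(λx. (x x)) | E=∅ | S=∅ | K=[fun]]
step 3: [C=(x x) | E={x↦0} | S={0↦clo(λx. (x x), ∅)} | K=∅]
step 4: [C=x | E={x↦0} | S={0↦clo(λx. (x x), ∅)} | K=[arg]]
step 5: [C=x | E={x↦0} | S={0↦clo(λx. (x x), ∅)} | K=[fun]]
step 6: [C=(x x) | E={x↦1} | S={0↦clo(λx. (x x), ∅), 1↦clo(λx. (x x), ∅)} | K=∅]
step 7: [C=x | E={x↦1} | S={0↦clo(λx. (x x), ∅), 1↦clo(λx. (x x), ∅)} | K=[arg]]
step 8: [C=x | E={x↦1} | S={0↦clo(λx. (x x), ∅), 1↦clo(λx. (x x), ∅)} | K=[fun]]
step 9: [C=(x x) | E={x↦2} | S={0↦clo(λx. (x x), ∅), 1↦clo(λx. (x x), ∅), 2↦clo(λx. (x x), ∅)} | K=∅]
step 10: [C=x | E={x↦2} | S={0↦clo(λx. (x x), ∅), 1↦clo(λx. (x x), ∅), 2↦clo(λx. (x x), ∅)} | K=[arg]]
step 11: [C=x | E={x↦2} | S={0↦clo(λx. (x x), ∅), 1↦clo(λx. (x x), ∅), 2↦clo(λx. (x x), ∅)} | K=[fun]]
step 12: [C=(x x) | E={x↦3} | S={0↦clo(λx. (x x), ∅), 1↦clo(λx. (x x), ∅), 2↦clo(λx. (x x), ∅), 3↦clo(λx. (x x), ∅)} | K=∅]
→ 12 transitions taken and the configuration is still not final: no result within 12 steps

Answer: DIVERGES (no final state within 12 steps)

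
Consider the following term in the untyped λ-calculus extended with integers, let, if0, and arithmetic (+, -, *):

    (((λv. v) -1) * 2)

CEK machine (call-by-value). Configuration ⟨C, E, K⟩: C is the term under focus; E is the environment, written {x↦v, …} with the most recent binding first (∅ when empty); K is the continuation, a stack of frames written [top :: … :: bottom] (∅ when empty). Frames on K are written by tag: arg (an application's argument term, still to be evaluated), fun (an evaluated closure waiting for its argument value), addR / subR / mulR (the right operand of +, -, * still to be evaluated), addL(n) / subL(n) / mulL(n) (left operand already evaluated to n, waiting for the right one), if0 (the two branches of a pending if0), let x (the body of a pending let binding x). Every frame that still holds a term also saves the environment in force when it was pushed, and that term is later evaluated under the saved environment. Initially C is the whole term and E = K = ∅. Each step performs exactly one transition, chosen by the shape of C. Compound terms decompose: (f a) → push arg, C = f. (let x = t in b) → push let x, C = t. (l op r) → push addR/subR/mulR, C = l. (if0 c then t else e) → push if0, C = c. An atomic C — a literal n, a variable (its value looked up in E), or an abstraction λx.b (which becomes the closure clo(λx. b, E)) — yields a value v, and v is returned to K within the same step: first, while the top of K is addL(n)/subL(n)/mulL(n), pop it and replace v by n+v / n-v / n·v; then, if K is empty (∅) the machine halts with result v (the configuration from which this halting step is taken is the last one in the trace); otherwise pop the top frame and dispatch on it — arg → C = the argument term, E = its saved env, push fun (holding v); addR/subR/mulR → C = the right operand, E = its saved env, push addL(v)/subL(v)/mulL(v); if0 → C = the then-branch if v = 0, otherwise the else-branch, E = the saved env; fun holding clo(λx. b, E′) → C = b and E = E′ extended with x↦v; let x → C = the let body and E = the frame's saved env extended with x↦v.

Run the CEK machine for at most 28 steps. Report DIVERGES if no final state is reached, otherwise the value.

Answer: -2

Derivation:
0. [C=(((λv. v) -1) * 2) | E=∅ | K=∅]
1. [C=((λv. v) -1) | E=∅ | K=[mulR]]
2. [C=(λv. v) | E=∅ | K=[arg :: mulR]]
3. [C=-1 | E=∅ | K=[fun :: mulR]]
4. [C=v | E={v↦-1} | K=[mulR]]
5. [C=2 | E=∅ | K=[mulL(-1)]]
→ final value -2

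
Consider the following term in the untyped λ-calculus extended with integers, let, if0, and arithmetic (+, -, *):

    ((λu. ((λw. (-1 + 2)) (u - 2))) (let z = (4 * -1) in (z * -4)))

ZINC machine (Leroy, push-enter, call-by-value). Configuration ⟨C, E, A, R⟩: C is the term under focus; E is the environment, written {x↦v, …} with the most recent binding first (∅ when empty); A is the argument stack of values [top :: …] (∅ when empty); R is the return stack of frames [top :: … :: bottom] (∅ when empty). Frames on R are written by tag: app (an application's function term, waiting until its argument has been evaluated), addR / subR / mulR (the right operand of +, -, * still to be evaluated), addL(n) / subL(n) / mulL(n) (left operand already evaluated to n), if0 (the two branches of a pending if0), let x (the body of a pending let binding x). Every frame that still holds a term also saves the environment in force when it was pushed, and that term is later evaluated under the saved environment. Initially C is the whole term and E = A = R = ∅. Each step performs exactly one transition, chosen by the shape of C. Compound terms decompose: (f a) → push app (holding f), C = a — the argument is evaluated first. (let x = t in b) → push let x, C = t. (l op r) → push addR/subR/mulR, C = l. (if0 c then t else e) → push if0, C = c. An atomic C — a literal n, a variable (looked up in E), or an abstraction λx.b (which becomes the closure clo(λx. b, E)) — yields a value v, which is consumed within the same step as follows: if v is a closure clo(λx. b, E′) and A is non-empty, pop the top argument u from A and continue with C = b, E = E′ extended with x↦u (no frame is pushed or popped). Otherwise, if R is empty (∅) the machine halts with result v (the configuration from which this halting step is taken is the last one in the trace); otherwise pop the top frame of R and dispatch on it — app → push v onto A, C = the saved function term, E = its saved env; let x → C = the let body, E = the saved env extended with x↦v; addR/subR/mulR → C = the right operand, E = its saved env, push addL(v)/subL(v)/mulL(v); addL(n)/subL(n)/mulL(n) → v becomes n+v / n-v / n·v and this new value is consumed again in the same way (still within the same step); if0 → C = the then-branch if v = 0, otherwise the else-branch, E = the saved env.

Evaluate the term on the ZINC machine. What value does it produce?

[0] ⟨C=((λu. ((λw. (-1 + 2)) (u - 2))) (let z = (4 * -1) in (z * -4))); E=∅; A=∅; R=∅⟩
[1] ⟨C=(let z = (4 * -1) in (z * -4)); E=∅; A=∅; R=[app]⟩
[2] ⟨C=(4 * -1); E=∅; A=∅; R=[let z :: app]⟩
[3] ⟨C=4; E=∅; A=∅; R=[mulR :: let z :: app]⟩
[4] ⟨C=-1; E=∅; A=∅; R=[mulL(4) :: let z :: app]⟩
[5] ⟨C=(z * -4); E={z↦-4}; A=∅; R=[app]⟩
[6] ⟨C=z; E={z↦-4}; A=∅; R=[mulR :: app]⟩
[7] ⟨C=-4; E={z↦-4}; A=∅; R=[mulL(-4) :: app]⟩
[8] ⟨C=(λu. ((λw. (-1 + 2)) (u - 2))); E=∅; A=[16]; R=∅⟩
[9] ⟨C=((λw. (-1 + 2)) (u - 2)); E={u↦16}; A=∅; R=∅⟩
[10] ⟨C=(u - 2); E={u↦16}; A=∅; R=[app]⟩
[11] ⟨C=u; E={u↦16}; A=∅; R=[subR :: app]⟩
[12] ⟨C=2; E={u↦16}; A=∅; R=[subL(16) :: app]⟩
[13] ⟨C=(λw. (-1 + 2)); E={u↦16}; A=[14]; R=∅⟩
[14] ⟨C=(-1 + 2); E={w↦14, u↦16}; A=∅; R=∅⟩
[15] ⟨C=-1; E={w↦14, u↦16}; A=∅; R=[addR]⟩
[16] ⟨C=2; E={w↦14, u↦16}; A=∅; R=[addL(-1)]⟩
→ final value 1

Answer: 1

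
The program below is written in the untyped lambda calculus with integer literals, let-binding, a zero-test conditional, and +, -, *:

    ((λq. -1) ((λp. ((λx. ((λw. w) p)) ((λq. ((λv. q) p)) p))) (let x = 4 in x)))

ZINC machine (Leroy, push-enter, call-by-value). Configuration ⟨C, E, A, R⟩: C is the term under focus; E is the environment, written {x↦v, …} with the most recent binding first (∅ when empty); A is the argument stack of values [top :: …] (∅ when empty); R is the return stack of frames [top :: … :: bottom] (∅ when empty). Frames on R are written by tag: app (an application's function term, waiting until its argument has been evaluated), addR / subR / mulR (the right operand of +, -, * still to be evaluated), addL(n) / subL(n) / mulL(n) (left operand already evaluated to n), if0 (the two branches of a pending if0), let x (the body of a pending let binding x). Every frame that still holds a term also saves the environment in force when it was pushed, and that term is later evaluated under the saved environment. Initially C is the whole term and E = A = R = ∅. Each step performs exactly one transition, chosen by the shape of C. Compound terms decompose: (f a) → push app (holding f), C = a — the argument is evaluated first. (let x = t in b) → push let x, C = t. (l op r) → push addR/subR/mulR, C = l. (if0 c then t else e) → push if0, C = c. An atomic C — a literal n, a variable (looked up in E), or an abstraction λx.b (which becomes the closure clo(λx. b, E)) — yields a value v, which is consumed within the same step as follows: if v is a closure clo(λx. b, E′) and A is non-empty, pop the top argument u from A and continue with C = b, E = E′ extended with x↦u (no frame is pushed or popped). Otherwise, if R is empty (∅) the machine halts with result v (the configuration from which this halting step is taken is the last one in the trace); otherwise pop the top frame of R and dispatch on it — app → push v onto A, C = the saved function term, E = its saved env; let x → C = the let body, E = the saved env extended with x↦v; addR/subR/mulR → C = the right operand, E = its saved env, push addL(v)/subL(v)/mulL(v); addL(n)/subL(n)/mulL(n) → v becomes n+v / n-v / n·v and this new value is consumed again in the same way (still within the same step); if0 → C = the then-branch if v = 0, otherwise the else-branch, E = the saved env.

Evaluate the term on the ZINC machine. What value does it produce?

Answer: -1

Derivation:
t=0: ⟨C=((λq. -1) ((λp. ((λx. ((λw. w) p)) ((λq. ((λv. q) p)) p))) (let x = 4 in x))); E=∅; A=∅; R=∅⟩
t=1: ⟨C=((λp. ((λx. ((λw. w) p)) ((λq. ((λv. q) p)) p))) (let x = 4 in x)); E=∅; A=∅; R=[app]⟩
t=2: ⟨C=(let x = 4 in x); E=∅; A=∅; R=[app :: app]⟩
t=3: ⟨C=4; E=∅; A=∅; R=[let x :: app :: app]⟩
t=4: ⟨C=x; E={x↦4}; A=∅; R=[app :: app]⟩
t=5: ⟨C=(λp. ((λx. ((λw. w) p)) ((λq. ((λv. q) p)) p))); E=∅; A=[4]; R=[app]⟩
t=6: ⟨C=((λx. ((λw. w) p)) ((λq. ((λv. q) p)) p)); E={p↦4}; A=∅; R=[app]⟩
t=7: ⟨C=((λq. ((λv. q) p)) p); E={p↦4}; A=∅; R=[app :: app]⟩
t=8: ⟨C=p; E={p↦4}; A=∅; R=[app :: app :: app]⟩
t=9: ⟨C=(λq. ((λv. q) p)); E={p↦4}; A=[4]; R=[app :: app]⟩
t=10: ⟨C=((λv. q) p); E={q↦4, p↦4}; A=∅; R=[app :: app]⟩
t=11: ⟨C=p; E={q↦4, p↦4}; A=∅; R=[app :: app :: app]⟩
t=12: ⟨C=(λv. q); E={q↦4, p↦4}; A=[4]; R=[app :: app]⟩
t=13: ⟨C=q; E={v↦4, q↦4, p↦4}; A=∅; R=[app :: app]⟩
t=14: ⟨C=(λx. ((λw. w) p)); E={p↦4}; A=[4]; R=[app]⟩
t=15: ⟨C=((λw. w) p); E={x↦4, p↦4}; A=∅; R=[app]⟩
t=16: ⟨C=p; E={x↦4, p↦4}; A=∅; R=[app :: app]⟩
t=17: ⟨C=(λw. w); E={x↦4, p↦4}; A=[4]; R=[app]⟩
t=18: ⟨C=w; E={w↦4, x↦4, p↦4}; A=∅; R=[app]⟩
t=19: ⟨C=(λq. -1); E=∅; A=[4]; R=∅⟩
t=20: ⟨C=-1; E={q↦4}; A=∅; R=∅⟩
→ final value -1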